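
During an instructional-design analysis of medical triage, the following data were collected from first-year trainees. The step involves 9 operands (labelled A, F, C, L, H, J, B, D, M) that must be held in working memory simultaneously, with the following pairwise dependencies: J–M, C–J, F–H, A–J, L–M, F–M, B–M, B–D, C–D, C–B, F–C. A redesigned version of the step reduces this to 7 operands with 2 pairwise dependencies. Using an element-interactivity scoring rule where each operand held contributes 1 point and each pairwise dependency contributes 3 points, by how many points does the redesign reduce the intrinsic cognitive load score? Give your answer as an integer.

Original: 9 × 1 + 11 × 3 = 9 + 33 = 42.
Redesigned: 7 × 1 + 2 × 3 = 7 + 6 = 13.
Reduction = 42 − 13 = 29.

29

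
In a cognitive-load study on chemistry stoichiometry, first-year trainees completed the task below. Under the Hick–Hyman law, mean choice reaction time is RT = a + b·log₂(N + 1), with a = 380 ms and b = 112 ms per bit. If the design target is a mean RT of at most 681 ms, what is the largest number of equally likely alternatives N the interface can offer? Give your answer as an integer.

5

Set 380 + 112·log₂(N + 1) ≤ 681.
log₂(N + 1) ≤ (681 − 380) / 112 = 2.6875.
N + 1 ≤ 2^2.6875 = 6.4420.
N ≤ 5.4420, so the largest integer N is 5.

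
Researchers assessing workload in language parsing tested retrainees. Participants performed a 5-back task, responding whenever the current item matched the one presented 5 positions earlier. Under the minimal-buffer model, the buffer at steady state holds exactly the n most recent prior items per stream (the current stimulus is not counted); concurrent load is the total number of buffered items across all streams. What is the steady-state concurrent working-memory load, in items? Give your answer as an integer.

The buffer holds the 5 most recent prior items.
Steady-state concurrent load = 5 items.

5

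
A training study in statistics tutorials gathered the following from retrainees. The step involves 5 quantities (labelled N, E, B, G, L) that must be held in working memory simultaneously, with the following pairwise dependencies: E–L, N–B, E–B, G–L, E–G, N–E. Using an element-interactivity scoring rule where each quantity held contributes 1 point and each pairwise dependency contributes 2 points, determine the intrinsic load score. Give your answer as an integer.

17

Count of quantities held simultaneously: 5.
Count of pairwise dependencies listed: 6.
Element contribution: 5 × 1 = 5.
Interaction contribution: 6 × 2 = 12.
Intrinsic load = 5 + 12 = 17.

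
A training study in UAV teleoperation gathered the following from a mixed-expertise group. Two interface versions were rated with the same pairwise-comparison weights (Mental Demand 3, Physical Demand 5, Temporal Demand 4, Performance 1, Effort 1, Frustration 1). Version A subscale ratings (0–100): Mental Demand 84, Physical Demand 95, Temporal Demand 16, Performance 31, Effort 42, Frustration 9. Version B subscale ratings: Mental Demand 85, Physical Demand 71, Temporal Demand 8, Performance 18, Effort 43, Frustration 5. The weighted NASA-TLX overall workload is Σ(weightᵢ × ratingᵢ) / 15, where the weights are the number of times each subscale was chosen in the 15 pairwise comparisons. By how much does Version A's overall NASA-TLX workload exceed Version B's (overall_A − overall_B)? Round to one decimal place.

Version A weighted sum = 3·84 + 5·95 + 4·16 + 1·31 + 1·42 + 1·9 = 252 + 475 + 64 + 31 + 42 + 9 = 873; overall_A = 873/15 = 58.2000.
Version B weighted sum = 3·85 + 5·71 + 4·8 + 1·18 + 1·43 + 1·5 = 255 + 355 + 32 + 18 + 43 + 5 = 708; overall_B = 708/15 = 47.2000.
Difference = 58.2000 − 47.2000 = 11.0000 ≈ 11.0.

11.0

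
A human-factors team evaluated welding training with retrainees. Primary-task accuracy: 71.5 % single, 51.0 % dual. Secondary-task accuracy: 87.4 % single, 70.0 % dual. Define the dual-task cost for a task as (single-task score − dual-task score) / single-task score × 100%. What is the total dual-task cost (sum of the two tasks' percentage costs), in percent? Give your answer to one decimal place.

48.6

Primary cost = (71.5 − 51.0) / 71.5 × 100% = 28.6713%.
Secondary cost = (87.4 − 70.0) / 87.4 × 100% = 19.9085%.
Total = 28.6713% + 19.9085% = 48.5798% ≈ 48.6%.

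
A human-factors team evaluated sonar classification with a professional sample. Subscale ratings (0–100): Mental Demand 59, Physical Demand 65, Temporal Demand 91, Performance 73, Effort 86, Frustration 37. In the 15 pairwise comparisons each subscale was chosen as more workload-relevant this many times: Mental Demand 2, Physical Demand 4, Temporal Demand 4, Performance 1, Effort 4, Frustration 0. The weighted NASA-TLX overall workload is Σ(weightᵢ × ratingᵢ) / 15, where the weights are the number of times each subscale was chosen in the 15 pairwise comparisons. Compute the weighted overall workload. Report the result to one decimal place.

The tallies are the weights (they sum to 15).
Weighted sum = 2·59 + 4·65 + 4·91 + 1·73 + 4·86 + 0·37
            = 118 + 260 + 364 + 73 + 344 + 0 = 1159.
Overall workload = 1159 / 15 = 77.2667 ≈ 77.3.

77.3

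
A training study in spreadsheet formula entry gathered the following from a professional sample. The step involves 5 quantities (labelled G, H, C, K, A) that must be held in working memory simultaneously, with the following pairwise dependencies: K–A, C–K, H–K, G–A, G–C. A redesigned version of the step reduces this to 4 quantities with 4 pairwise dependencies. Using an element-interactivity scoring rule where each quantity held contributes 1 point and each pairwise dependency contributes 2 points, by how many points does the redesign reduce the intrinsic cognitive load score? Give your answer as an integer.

Original: 5 × 1 + 5 × 2 = 5 + 10 = 15.
Redesigned: 4 × 1 + 4 × 2 = 4 + 8 = 12.
Reduction = 15 − 12 = 3.

3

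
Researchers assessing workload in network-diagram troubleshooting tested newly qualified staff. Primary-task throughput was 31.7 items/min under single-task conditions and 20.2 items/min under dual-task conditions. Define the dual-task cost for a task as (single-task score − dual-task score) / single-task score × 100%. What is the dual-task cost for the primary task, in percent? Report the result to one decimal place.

36.3

Cost = (31.7 − 20.2) / 31.7 × 100%
     = 11.5000 / 31.7 × 100% = 36.2776%.
≈ 36.3%.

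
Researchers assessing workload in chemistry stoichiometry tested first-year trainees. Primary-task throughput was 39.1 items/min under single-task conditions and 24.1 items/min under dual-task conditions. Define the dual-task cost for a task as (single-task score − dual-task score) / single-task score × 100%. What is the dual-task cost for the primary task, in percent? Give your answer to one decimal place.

Cost = (39.1 − 24.1) / 39.1 × 100%
     = 15.0000 / 39.1 × 100% = 38.3632%.
≈ 38.4%.

38.4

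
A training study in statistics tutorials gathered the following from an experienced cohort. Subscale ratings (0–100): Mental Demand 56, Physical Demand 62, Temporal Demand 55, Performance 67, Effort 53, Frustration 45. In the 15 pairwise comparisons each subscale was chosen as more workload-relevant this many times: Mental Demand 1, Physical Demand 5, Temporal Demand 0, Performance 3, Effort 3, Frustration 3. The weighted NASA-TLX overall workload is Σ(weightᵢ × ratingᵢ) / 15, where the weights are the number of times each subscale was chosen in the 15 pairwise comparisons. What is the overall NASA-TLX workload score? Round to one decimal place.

57.4

The tallies are the weights (they sum to 15).
Weighted sum = 1·56 + 5·62 + 0·55 + 3·67 + 3·53 + 3·45
            = 56 + 310 + 0 + 201 + 159 + 135 = 861.
Overall workload = 861 / 15 = 57.4000 ≈ 57.4.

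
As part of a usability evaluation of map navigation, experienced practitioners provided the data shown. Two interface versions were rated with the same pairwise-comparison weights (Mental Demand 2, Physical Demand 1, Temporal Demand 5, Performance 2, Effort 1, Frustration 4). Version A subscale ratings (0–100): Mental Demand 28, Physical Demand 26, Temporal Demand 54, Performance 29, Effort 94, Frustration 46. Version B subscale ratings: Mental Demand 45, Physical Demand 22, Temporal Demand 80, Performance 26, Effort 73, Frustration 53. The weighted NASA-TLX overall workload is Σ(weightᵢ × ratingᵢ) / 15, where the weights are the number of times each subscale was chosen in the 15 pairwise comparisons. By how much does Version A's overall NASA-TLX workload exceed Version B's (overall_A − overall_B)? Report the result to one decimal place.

-10.7

Version A weighted sum = 2·28 + 1·26 + 5·54 + 2·29 + 1·94 + 4·46 = 56 + 26 + 270 + 58 + 94 + 184 = 688; overall_A = 688/15 = 45.8667.
Version B weighted sum = 2·45 + 1·22 + 5·80 + 2·26 + 1·73 + 4·53 = 90 + 22 + 400 + 52 + 73 + 212 = 849; overall_B = 849/15 = 56.6000.
Difference = 45.8667 − 56.6000 = -10.7333 ≈ -10.7.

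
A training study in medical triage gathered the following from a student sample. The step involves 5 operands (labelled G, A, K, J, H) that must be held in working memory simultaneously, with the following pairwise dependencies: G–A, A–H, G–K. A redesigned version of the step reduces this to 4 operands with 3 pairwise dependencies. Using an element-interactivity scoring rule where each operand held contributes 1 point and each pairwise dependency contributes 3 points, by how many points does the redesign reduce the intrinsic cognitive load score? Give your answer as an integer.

1

Original: 5 × 1 + 3 × 3 = 5 + 9 = 14.
Redesigned: 4 × 1 + 3 × 3 = 4 + 9 = 13.
Reduction = 14 − 13 = 1.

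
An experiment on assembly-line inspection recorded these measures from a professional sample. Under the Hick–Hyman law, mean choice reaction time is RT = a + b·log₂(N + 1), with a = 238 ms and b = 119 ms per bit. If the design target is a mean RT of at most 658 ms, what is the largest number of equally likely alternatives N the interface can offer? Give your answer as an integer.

Set 238 + 119·log₂(N + 1) ≤ 658.
log₂(N + 1) ≤ (658 − 238) / 119 = 3.5294.
N + 1 ≤ 2^3.5294 = 11.5466.
N ≤ 10.5466, so the largest integer N is 10.

10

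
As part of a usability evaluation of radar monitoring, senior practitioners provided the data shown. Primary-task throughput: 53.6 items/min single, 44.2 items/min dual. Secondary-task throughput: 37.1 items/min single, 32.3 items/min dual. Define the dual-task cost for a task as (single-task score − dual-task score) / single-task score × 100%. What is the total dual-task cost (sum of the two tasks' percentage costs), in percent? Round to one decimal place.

Primary cost = (53.6 − 44.2) / 53.6 × 100% = 17.5373%.
Secondary cost = (37.1 − 32.3) / 37.1 × 100% = 12.9380%.
Total = 17.5373% + 12.9380% = 30.4753% ≈ 30.5%.

30.5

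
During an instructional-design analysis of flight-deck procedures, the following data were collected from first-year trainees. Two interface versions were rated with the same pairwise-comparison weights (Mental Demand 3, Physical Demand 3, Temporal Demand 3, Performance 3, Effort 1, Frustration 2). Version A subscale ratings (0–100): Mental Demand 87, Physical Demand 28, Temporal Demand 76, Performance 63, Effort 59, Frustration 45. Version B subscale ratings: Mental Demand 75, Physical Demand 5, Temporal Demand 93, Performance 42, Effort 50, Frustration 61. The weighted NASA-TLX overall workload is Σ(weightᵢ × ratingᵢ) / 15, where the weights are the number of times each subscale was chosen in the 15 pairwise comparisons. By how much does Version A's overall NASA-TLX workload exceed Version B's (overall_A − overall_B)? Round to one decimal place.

6.3

Version A weighted sum = 3·87 + 3·28 + 3·76 + 3·63 + 1·59 + 2·45 = 261 + 84 + 228 + 189 + 59 + 90 = 911; overall_A = 911/15 = 60.7333.
Version B weighted sum = 3·75 + 3·5 + 3·93 + 3·42 + 1·50 + 2·61 = 225 + 15 + 279 + 126 + 50 + 122 = 817; overall_B = 817/15 = 54.4667.
Difference = 60.7333 − 54.4667 = 6.2666 ≈ 6.3.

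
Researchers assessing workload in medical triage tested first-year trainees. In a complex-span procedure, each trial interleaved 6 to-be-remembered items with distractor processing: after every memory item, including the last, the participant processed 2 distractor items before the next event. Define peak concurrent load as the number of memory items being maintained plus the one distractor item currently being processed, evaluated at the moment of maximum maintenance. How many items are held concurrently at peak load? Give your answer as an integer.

Maintenance is greatest during the distractor(s) after memory item 6: all 6 memory items are being held.
One distractor item is concurrently being processed.
Peak concurrent load = 6 + 1 = 7 items.

7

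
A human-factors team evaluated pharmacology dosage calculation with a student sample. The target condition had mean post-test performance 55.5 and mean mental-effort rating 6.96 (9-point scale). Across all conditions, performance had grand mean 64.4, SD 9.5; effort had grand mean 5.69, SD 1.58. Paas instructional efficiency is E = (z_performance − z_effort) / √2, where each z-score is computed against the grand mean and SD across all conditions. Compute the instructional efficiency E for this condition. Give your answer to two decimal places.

z_performance = (55.5 − 64.4) / 9.5 = -8.9000 / 9.5 = -0.9368.
z_effort = (6.96 − 5.69) / 1.58 = 1.2700 / 1.58 = 0.8038.
z_P − z_E = -0.9368 − 0.8038 = -1.7406.
E = -1.7406 / √2 = -1.7406 / 1.41421 = -1.2308 ≈ -1.23.

-1.23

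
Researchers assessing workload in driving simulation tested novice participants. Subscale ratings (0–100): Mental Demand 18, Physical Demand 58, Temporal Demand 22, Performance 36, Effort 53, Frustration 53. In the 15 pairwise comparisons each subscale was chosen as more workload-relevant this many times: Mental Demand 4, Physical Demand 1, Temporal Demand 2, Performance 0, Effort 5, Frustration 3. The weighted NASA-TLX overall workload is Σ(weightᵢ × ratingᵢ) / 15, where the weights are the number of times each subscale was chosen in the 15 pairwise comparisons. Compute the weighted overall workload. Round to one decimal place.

39.9

The tallies are the weights (they sum to 15).
Weighted sum = 4·18 + 1·58 + 2·22 + 0·36 + 5·53 + 3·53
            = 72 + 58 + 44 + 0 + 265 + 159 = 598.
Overall workload = 598 / 15 = 39.8667 ≈ 39.9.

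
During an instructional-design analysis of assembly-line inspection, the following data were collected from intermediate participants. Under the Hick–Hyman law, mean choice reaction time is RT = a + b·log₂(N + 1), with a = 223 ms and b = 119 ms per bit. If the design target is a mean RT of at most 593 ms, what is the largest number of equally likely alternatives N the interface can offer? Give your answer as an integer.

Set 223 + 119·log₂(N + 1) ≤ 593.
log₂(N + 1) ≤ (593 − 223) / 119 = 3.1092.
N + 1 ≤ 2^3.1092 = 8.6290.
N ≤ 7.6290, so the largest integer N is 7.

7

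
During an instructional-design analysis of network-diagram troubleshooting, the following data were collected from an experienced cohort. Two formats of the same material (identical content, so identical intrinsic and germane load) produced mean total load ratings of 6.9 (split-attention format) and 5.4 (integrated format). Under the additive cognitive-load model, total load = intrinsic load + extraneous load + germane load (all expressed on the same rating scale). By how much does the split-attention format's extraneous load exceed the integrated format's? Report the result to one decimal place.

1.5

Intrinsic and germane load are equal across formats, so the difference in total load equals the difference in extraneous load.
Extraneous-load difference = 6.9 − 5.4 = 1.5.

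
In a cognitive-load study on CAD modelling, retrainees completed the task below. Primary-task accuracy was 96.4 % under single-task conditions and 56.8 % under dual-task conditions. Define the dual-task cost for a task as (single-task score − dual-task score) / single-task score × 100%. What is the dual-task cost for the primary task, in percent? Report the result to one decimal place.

41.1

Cost = (96.4 − 56.8) / 96.4 × 100%
     = 39.6000 / 96.4 × 100% = 41.0788%.
≈ 41.1%.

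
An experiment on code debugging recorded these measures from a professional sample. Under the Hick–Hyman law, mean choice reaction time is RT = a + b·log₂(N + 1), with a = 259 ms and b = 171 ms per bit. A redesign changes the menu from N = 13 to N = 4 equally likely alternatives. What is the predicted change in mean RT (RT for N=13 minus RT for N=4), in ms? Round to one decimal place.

RT(13) = 259 + 171·log₂(14) = 259 + 171·3.8074 = 910.0654 ms.
RT(4) = 259 + 171·log₂(5) = 259 + 171·2.3219 = 656.0449 ms.
Difference = 910.0654 − 656.0449 = 254.0205 ≈ 254.0 ms.

254.0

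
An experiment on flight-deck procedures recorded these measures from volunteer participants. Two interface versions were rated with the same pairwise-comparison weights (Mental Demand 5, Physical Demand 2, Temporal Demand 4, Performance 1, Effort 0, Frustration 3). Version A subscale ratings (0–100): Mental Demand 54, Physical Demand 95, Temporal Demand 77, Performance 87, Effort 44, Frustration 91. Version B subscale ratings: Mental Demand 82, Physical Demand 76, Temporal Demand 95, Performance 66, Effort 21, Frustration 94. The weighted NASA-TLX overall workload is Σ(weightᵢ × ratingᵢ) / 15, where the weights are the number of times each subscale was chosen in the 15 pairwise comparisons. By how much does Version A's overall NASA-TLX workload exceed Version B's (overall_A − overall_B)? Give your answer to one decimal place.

Version A weighted sum = 5·54 + 2·95 + 4·77 + 1·87 + 0·44 + 3·91 = 270 + 190 + 308 + 87 + 0 + 273 = 1128; overall_A = 1128/15 = 75.2000.
Version B weighted sum = 5·82 + 2·76 + 4·95 + 1·66 + 0·21 + 3·94 = 410 + 152 + 380 + 66 + 0 + 282 = 1290; overall_B = 1290/15 = 86.0000.
Difference = 75.2000 − 86.0000 = -10.8000 ≈ -10.8.

-10.8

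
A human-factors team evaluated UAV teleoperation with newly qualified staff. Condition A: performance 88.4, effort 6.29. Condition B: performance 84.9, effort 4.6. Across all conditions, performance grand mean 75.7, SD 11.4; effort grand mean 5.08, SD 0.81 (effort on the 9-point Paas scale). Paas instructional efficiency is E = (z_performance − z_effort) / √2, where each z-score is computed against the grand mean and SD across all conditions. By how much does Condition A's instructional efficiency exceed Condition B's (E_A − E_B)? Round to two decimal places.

-1.26

Condition A: z_P = (88.4 − 75.7)/11.4 = 1.1140; z_E = (6.29 − 5.08)/0.81 = 1.4938; E_A = (1.1140 − 1.4938)/√2 = -0.2686.
Condition B: z_P = (84.9 − 75.7)/11.4 = 0.8070; z_E = (4.6 − 5.08)/0.81 = -0.5926; E_B = (0.8070 − (-0.5926))/√2 = 0.9897.
E_A − E_B = -0.2686 − 0.9897 = -1.2583 ≈ -1.26.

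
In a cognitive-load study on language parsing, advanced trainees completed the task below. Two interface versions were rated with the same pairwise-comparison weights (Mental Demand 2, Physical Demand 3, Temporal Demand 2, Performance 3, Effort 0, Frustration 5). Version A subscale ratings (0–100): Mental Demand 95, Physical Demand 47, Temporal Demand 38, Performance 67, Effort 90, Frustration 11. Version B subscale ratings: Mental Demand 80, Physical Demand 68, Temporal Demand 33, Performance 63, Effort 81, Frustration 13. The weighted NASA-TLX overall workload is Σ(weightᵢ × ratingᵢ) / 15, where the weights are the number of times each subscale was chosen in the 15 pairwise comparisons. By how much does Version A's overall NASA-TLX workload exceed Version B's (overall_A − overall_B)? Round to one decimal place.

-1.4

Version A weighted sum = 2·95 + 3·47 + 2·38 + 3·67 + 0·90 + 5·11 = 190 + 141 + 76 + 201 + 0 + 55 = 663; overall_A = 663/15 = 44.2000.
Version B weighted sum = 2·80 + 3·68 + 2·33 + 3·63 + 0·81 + 5·13 = 160 + 204 + 66 + 189 + 0 + 65 = 684; overall_B = 684/15 = 45.6000.
Difference = 44.2000 − 45.6000 = -1.4000 ≈ -1.4.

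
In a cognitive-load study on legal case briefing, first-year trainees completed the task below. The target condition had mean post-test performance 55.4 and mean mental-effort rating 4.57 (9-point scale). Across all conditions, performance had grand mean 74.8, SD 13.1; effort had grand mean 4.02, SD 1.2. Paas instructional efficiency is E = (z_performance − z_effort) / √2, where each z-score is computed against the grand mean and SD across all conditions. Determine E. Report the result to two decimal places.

z_performance = (55.4 − 74.8) / 13.1 = -19.4000 / 13.1 = -1.4809.
z_effort = (4.57 − 4.02) / 1.2 = 0.5500 / 1.2 = 0.4583.
z_P − z_E = -1.4809 − 0.4583 = -1.9392.
E = -1.9392 / √2 = -1.9392 / 1.41421 = -1.3712 ≈ -1.37.

-1.37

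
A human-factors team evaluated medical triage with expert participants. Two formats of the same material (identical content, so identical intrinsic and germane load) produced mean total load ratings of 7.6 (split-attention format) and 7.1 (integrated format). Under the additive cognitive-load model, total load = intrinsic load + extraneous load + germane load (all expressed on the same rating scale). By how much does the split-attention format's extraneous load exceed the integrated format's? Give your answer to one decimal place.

Intrinsic and germane load are equal across formats, so the difference in total load equals the difference in extraneous load.
Extraneous-load difference = 7.6 − 7.1 = 0.5.

0.5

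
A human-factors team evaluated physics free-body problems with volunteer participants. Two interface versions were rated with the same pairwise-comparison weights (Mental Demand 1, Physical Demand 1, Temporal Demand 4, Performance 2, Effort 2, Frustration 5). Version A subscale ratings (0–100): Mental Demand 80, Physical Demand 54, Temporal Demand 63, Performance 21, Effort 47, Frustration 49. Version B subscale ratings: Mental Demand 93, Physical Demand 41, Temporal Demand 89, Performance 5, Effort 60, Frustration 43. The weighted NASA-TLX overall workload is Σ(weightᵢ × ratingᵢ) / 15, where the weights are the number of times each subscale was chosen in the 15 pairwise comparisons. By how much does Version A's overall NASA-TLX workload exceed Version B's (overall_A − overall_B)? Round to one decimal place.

Version A weighted sum = 1·80 + 1·54 + 4·63 + 2·21 + 2·47 + 5·49 = 80 + 54 + 252 + 42 + 94 + 245 = 767; overall_A = 767/15 = 51.1333.
Version B weighted sum = 1·93 + 1·41 + 4·89 + 2·5 + 2·60 + 5·43 = 93 + 41 + 356 + 10 + 120 + 215 = 835; overall_B = 835/15 = 55.6667.
Difference = 51.1333 − 55.6667 = -4.5334 ≈ -4.5.

-4.5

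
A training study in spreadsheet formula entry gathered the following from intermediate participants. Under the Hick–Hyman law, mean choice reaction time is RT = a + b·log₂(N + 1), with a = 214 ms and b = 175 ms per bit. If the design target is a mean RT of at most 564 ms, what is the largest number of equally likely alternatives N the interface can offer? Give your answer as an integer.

3

Set 214 + 175·log₂(N + 1) ≤ 564.
log₂(N + 1) ≤ (564 − 214) / 175 = 2.0000.
N + 1 ≤ 2^2.0000 = 4.0000.
N ≤ 3.0000, so the largest integer N is 3.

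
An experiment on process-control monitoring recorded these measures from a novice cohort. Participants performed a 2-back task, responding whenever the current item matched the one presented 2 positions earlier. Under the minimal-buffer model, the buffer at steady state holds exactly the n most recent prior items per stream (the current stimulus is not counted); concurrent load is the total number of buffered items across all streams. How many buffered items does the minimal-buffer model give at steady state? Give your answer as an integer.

2

The buffer holds the 2 most recent prior items.
Steady-state concurrent load = 2 items.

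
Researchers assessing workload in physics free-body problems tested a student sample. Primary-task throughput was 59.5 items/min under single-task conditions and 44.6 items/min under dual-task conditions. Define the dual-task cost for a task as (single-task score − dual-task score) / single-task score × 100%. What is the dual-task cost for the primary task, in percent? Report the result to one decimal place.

25.0

Cost = (59.5 − 44.6) / 59.5 × 100%
     = 14.9000 / 59.5 × 100% = 25.0420%.
≈ 25.0%.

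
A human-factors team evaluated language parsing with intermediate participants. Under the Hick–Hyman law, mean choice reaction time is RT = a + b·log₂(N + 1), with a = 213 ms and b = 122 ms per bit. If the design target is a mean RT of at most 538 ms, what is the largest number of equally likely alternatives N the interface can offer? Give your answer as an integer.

Set 213 + 122·log₂(N + 1) ≤ 538.
log₂(N + 1) ≤ (538 − 213) / 122 = 2.6639.
N + 1 ≤ 2^2.6639 = 6.3374.
N ≤ 5.3374, so the largest integer N is 5.

5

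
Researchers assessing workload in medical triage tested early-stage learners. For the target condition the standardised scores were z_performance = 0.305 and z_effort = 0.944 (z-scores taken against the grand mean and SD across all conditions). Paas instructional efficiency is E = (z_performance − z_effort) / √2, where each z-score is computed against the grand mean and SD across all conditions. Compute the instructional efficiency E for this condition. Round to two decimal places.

-0.45

z_P − z_E = 0.305 − 0.944 = -0.6390.
E = -0.6390 / √2 = -0.6390 / 1.41421 = -0.4518 ≈ -0.45.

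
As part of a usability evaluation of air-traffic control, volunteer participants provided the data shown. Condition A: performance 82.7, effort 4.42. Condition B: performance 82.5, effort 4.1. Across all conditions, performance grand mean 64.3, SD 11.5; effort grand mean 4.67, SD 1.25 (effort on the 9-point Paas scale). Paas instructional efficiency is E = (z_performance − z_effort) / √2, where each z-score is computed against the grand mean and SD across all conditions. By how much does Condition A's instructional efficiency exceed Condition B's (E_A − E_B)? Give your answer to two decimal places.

Condition A: z_P = (82.7 − 64.3)/11.5 = 1.6000; z_E = (4.42 − 4.67)/1.25 = -0.2000; E_A = (1.6000 − (-0.2000))/√2 = 1.2728.
Condition B: z_P = (82.5 − 64.3)/11.5 = 1.5826; z_E = (4.1 − 4.67)/1.25 = -0.4560; E_B = (1.5826 − (-0.4560))/√2 = 1.4415.
E_A − E_B = 1.2728 − 1.4415 = -0.1687 ≈ -0.17.

-0.17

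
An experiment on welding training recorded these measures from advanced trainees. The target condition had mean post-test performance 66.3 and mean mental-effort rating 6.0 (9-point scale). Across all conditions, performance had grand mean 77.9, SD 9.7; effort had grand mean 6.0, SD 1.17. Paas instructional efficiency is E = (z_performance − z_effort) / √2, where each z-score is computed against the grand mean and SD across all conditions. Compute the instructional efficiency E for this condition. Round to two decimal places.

-0.85

z_performance = (66.3 − 77.9) / 9.7 = -11.6000 / 9.7 = -1.1959.
z_effort = (6.0 − 6.0) / 1.17 = 0.0000 / 1.17 = 0.0000.
z_P − z_E = -1.1959 − 0.0000 = -1.1959.
E = -1.1959 / √2 = -1.1959 / 1.41421 = -0.8456 ≈ -0.85.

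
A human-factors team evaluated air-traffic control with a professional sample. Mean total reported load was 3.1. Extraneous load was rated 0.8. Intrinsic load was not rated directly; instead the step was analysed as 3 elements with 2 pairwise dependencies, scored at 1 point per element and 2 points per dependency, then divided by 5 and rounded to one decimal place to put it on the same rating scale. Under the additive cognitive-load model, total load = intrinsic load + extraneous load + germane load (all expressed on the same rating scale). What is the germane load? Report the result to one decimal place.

Intrinsic (element-interactivity): (3 × 1 + 2 × 2) / 5 = 7 / 5 = 1.4000 → 1.4.
germane load = total − intrinsic − extraneous
             = 3.1 − 1.4 − 0.8 = 0.9.

0.9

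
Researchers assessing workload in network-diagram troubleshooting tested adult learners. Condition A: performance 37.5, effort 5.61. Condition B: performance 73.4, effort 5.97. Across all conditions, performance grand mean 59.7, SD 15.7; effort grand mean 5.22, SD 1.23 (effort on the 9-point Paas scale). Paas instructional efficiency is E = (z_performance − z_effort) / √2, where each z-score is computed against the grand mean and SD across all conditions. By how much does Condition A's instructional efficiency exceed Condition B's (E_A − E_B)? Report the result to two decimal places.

-1.41

Condition A: z_P = (37.5 − 59.7)/15.7 = -1.4140; z_E = (5.61 − 5.22)/1.23 = 0.3171; E_A = (-1.4140 − 0.3171)/√2 = -1.2241.
Condition B: z_P = (73.4 − 59.7)/15.7 = 0.8726; z_E = (5.97 − 5.22)/1.23 = 0.6098; E_B = (0.8726 − 0.6098)/√2 = 0.1858.
E_A − E_B = -1.2241 − 0.1858 = -1.4099 ≈ -1.41.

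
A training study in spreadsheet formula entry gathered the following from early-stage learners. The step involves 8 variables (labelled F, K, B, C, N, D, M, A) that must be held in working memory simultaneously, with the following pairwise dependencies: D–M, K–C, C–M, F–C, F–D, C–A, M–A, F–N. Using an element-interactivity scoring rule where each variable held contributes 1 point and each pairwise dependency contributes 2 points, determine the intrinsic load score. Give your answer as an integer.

24

Count of variables held simultaneously: 8.
Count of pairwise dependencies listed: 8.
Element contribution: 8 × 1 = 8.
Interaction contribution: 8 × 2 = 16.
Intrinsic load = 8 + 16 = 24.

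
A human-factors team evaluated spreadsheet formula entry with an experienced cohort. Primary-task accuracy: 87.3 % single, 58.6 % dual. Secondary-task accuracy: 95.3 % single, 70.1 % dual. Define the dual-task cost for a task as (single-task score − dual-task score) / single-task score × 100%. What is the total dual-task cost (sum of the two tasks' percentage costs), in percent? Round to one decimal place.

Primary cost = (87.3 − 58.6) / 87.3 × 100% = 32.8751%.
Secondary cost = (95.3 − 70.1) / 95.3 × 100% = 26.4428%.
Total = 32.8751% + 26.4428% = 59.3179% ≈ 59.3%.

59.3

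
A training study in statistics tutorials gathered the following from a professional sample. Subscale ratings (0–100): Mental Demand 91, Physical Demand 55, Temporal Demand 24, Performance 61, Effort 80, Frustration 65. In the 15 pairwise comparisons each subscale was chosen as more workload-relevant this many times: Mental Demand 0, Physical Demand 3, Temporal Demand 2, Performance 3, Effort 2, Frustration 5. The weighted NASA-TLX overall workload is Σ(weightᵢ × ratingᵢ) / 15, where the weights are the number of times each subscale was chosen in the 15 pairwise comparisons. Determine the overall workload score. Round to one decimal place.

58.7

The tallies are the weights (they sum to 15).
Weighted sum = 0·91 + 3·55 + 2·24 + 3·61 + 2·80 + 5·65
            = 0 + 165 + 48 + 183 + 160 + 325 = 881.
Overall workload = 881 / 15 = 58.7333 ≈ 58.7.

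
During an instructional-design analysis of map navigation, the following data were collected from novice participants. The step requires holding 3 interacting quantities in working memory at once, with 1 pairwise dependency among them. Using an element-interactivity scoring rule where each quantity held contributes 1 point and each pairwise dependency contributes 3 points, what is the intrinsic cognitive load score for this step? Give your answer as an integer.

6

Element contribution: 3 × 1 = 3.
Interaction contribution: 1 × 3 = 3.
Intrinsic load = 3 + 3 = 6.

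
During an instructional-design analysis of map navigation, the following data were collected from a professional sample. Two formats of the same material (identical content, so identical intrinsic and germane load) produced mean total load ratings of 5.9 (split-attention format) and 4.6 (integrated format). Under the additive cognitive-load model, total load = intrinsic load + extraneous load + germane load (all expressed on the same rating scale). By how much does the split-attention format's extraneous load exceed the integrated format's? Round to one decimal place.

1.3

Intrinsic and germane load are equal across formats, so the difference in total load equals the difference in extraneous load.
Extraneous-load difference = 5.9 − 4.6 = 1.3.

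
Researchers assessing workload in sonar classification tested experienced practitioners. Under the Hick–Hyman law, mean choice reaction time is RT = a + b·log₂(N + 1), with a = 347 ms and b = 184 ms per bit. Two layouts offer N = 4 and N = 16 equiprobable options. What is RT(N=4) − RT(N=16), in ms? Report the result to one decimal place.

RT(4) = 347 + 184·log₂(5) = 347 + 184·2.3219 = 774.2296 ms.
RT(16) = 347 + 184·log₂(17) = 347 + 184·4.0875 = 1099.1000 ms.
Difference = 774.2296 − 1099.1000 = -324.8704 ≈ -324.9 ms.

-324.9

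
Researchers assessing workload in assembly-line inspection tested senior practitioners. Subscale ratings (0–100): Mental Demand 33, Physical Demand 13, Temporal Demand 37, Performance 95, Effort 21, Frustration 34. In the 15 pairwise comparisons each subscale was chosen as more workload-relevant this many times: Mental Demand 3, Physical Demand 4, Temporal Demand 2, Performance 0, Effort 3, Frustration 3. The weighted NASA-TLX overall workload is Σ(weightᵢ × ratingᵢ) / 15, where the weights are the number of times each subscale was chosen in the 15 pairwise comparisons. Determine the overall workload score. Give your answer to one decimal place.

The tallies are the weights (they sum to 15).
Weighted sum = 3·33 + 4·13 + 2·37 + 0·95 + 3·21 + 3·34
            = 99 + 52 + 74 + 0 + 63 + 102 = 390.
Overall workload = 390 / 15 = 26.0000 ≈ 26.0.

26.0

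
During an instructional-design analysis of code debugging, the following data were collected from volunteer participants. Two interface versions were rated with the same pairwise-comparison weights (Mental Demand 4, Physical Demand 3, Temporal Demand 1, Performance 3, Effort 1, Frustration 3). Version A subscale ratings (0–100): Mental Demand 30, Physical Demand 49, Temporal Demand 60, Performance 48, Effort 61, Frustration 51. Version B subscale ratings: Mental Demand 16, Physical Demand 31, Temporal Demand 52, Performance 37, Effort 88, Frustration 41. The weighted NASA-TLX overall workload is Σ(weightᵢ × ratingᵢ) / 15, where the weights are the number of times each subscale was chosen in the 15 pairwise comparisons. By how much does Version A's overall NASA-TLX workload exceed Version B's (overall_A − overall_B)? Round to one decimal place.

Version A weighted sum = 4·30 + 3·49 + 1·60 + 3·48 + 1·61 + 3·51 = 120 + 147 + 60 + 144 + 61 + 153 = 685; overall_A = 685/15 = 45.6667.
Version B weighted sum = 4·16 + 3·31 + 1·52 + 3·37 + 1·88 + 3·41 = 64 + 93 + 52 + 111 + 88 + 123 = 531; overall_B = 531/15 = 35.4000.
Difference = 45.6667 − 35.4000 = 10.2667 ≈ 10.3.

10.3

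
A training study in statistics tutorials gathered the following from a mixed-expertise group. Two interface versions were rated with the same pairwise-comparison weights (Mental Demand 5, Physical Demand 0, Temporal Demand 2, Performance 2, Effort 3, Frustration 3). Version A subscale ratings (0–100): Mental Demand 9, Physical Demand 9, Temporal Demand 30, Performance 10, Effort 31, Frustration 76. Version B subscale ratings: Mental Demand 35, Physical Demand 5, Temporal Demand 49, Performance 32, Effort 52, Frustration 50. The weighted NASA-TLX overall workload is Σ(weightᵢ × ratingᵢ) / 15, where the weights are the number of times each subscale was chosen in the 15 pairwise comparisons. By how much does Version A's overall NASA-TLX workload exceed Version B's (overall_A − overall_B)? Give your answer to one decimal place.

-13.1

Version A weighted sum = 5·9 + 0·9 + 2·30 + 2·10 + 3·31 + 3·76 = 45 + 0 + 60 + 20 + 93 + 228 = 446; overall_A = 446/15 = 29.7333.
Version B weighted sum = 5·35 + 0·5 + 2·49 + 2·32 + 3·52 + 3·50 = 175 + 0 + 98 + 64 + 156 + 150 = 643; overall_B = 643/15 = 42.8667.
Difference = 29.7333 − 42.8667 = -13.1334 ≈ -13.1.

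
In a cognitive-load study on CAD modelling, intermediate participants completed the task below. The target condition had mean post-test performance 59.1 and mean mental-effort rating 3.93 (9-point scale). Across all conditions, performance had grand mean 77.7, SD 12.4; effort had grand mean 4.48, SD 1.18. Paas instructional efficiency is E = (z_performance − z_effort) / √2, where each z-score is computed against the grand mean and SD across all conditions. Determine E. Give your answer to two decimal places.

z_performance = (59.1 − 77.7) / 12.4 = -18.6000 / 12.4 = -1.5000.
z_effort = (3.93 − 4.48) / 1.18 = -0.5500 / 1.18 = -0.4661.
z_P − z_E = -1.5000 − (-0.4661) = -1.0339.
E = -1.0339 / √2 = -1.0339 / 1.41421 = -0.7311 ≈ -0.73.

-0.73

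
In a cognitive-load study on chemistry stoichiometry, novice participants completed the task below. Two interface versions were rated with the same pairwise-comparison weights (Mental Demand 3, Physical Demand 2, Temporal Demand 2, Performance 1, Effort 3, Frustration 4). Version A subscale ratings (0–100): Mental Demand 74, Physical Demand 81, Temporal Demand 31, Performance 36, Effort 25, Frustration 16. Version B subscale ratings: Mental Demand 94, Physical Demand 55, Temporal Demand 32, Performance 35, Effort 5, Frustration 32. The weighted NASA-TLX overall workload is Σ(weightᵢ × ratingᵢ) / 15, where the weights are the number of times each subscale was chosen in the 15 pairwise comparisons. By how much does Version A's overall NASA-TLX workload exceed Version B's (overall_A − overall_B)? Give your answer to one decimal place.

Version A weighted sum = 3·74 + 2·81 + 2·31 + 1·36 + 3·25 + 4·16 = 222 + 162 + 62 + 36 + 75 + 64 = 621; overall_A = 621/15 = 41.4000.
Version B weighted sum = 3·94 + 2·55 + 2·32 + 1·35 + 3·5 + 4·32 = 282 + 110 + 64 + 35 + 15 + 128 = 634; overall_B = 634/15 = 42.2667.
Difference = 41.4000 − 42.2667 = -0.8667 ≈ -0.9.

-0.9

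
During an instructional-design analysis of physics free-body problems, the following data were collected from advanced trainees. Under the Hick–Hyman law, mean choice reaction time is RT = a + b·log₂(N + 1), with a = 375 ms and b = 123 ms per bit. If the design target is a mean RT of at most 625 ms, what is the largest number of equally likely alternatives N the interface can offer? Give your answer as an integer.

Set 375 + 123·log₂(N + 1) ≤ 625.
log₂(N + 1) ≤ (625 − 375) / 123 = 2.0325.
N + 1 ≤ 2^2.0325 = 4.0911.
N ≤ 3.0911, so the largest integer N is 3.

3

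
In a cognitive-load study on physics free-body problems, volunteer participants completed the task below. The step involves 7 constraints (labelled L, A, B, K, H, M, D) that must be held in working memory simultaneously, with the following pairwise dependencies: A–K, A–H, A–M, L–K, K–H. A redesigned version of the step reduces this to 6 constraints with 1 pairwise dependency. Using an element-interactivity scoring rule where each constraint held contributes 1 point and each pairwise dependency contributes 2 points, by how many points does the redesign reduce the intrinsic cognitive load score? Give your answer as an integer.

9

Original: 7 × 1 + 5 × 2 = 7 + 10 = 17.
Redesigned: 6 × 1 + 1 × 2 = 6 + 2 = 8.
Reduction = 17 − 8 = 9.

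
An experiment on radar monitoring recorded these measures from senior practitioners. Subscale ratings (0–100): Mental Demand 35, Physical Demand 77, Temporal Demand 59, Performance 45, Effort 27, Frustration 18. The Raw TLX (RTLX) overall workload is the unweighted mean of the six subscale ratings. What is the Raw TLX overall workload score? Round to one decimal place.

Sum of ratings = 35 + 77 + 59 + 45 + 27 + 18 = 261.
RTLX = 261 / 6 = 43.5000 ≈ 43.5.

43.5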